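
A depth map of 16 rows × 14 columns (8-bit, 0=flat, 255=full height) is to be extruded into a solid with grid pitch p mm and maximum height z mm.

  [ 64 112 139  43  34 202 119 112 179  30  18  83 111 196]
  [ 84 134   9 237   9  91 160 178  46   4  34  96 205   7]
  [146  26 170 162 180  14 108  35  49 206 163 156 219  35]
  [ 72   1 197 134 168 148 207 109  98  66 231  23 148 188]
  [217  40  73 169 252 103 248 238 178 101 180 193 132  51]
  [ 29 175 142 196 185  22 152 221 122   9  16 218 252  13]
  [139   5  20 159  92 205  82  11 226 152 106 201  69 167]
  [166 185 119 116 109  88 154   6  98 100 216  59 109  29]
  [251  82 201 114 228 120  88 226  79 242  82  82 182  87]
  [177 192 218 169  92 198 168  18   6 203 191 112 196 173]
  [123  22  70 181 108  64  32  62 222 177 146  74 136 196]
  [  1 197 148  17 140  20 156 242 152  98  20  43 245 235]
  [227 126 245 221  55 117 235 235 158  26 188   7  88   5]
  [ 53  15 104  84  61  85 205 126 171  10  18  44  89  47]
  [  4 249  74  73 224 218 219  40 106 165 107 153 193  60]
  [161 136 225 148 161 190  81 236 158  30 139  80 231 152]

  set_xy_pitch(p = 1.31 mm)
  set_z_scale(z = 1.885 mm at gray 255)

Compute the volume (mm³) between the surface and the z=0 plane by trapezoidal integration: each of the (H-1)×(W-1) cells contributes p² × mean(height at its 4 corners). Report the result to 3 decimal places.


310.200

height_mm = gray/255 × 1.885; cell vol = 1.31² × mean(4 corners)
unit = 1.31² × 1.885 / (4×255) = 0.00317142 mm³ per gray-sum
row 0: Σ corner-gray over 13 cells = 5121  → 16.2408
row 1: Σ corner-gray over 13 cells = 5654  → 17.9312
row 2: Σ corner-gray over 13 cells = 6477  → 20.5413
row 3: Σ corner-gray over 13 cells = 7402  → 23.4749
row 4: Σ corner-gray over 13 cells = 7544  → 23.9252
row 5: Σ corner-gray over 13 cells = 6424  → 20.3732
row 6: Σ corner-gray over 13 cells = 5875  → 18.6321
row 7: Σ corner-gray over 13 cells = 6703  → 21.2580
row 8: Σ corner-gray over 13 cells = 7666  → 24.3121
row 9: Σ corner-gray over 13 cells = 6783  → 21.5117
row 10: Σ corner-gray over 13 cells = 6099  → 19.3425
row 11: Σ corner-gray over 13 cells = 6826  → 21.6481
row 12: Σ corner-gray over 13 cells = 5758  → 18.2610
row 13: Σ corner-gray over 13 cells = 5830  → 18.4894
row 14: Σ corner-gray over 13 cells = 7649  → 24.2582
Σ rows: total corner-gray = 97811  → 310.1998 mm³


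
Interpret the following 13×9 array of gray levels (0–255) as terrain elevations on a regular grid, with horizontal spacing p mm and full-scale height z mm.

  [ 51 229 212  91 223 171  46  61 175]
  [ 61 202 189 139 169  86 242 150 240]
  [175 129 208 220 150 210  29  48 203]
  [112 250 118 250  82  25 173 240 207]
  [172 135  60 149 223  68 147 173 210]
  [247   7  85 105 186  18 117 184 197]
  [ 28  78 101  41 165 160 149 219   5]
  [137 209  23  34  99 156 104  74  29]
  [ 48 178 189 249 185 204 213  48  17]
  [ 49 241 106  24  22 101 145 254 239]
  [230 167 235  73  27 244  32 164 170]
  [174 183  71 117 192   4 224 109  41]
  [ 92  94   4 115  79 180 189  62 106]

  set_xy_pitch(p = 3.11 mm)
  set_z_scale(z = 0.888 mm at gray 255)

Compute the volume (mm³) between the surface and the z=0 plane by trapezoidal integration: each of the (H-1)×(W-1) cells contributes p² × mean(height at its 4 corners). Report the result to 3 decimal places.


height_mm = gray/255 × 0.888; cell vol = 3.11² × mean(4 corners)
unit = 3.11² × 0.888 / (4×255) = 0.00842042 mm³ per gray-sum
row 0: Σ corner-gray over 8 cells = 4947  → 41.6558
row 1: Σ corner-gray over 8 cells = 5021  → 42.2789
row 2: Σ corner-gray over 8 cells = 4961  → 41.7737
row 3: Σ corner-gray over 8 cells = 4887  → 41.1506
row 4: Σ corner-gray over 8 cells = 4140  → 34.8605
row 5: Σ corner-gray over 8 cells = 3707  → 31.2145
row 6: Σ corner-gray over 8 cells = 3423  → 28.8231
row 7: Σ corner-gray over 8 cells = 4161  → 35.0374
row 8: Σ corner-gray over 8 cells = 4671  → 39.3318
row 9: Σ corner-gray over 8 cells = 4358  → 36.6962
row 10: Σ corner-gray over 8 cells = 4299  → 36.1994
row 11: Σ corner-gray over 8 cells = 3659  → 30.8103
Σ rows: total corner-gray = 52234  → 439.8320 mm³

439.832


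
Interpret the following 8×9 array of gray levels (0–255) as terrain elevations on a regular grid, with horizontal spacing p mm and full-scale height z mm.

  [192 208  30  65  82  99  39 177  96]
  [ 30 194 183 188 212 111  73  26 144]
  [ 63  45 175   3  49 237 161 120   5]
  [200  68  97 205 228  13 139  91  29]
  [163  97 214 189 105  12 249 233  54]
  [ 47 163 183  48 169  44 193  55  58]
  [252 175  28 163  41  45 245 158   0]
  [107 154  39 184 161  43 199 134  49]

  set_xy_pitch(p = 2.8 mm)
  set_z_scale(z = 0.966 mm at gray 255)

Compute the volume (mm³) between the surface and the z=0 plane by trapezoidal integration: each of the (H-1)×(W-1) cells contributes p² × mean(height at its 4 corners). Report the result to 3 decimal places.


height_mm = gray/255 × 0.966; cell vol = 2.8² × mean(4 corners)
unit = 2.8² × 0.966 / (4×255) = 0.00742494 mm³ per gray-sum
row 0: Σ corner-gray over 8 cells = 3836  → 28.4821
row 1: Σ corner-gray over 8 cells = 3796  → 28.1851
row 2: Σ corner-gray over 8 cells = 3559  → 26.4254
row 3: Σ corner-gray over 8 cells = 4326  → 32.1203
row 4: Σ corner-gray over 8 cells = 4230  → 31.4075
row 5: Σ corner-gray over 8 cells = 3777  → 28.0440
row 6: Σ corner-gray over 8 cells = 3946  → 29.2988
Σ rows: total corner-gray = 27470  → 203.9631 mm³

203.963


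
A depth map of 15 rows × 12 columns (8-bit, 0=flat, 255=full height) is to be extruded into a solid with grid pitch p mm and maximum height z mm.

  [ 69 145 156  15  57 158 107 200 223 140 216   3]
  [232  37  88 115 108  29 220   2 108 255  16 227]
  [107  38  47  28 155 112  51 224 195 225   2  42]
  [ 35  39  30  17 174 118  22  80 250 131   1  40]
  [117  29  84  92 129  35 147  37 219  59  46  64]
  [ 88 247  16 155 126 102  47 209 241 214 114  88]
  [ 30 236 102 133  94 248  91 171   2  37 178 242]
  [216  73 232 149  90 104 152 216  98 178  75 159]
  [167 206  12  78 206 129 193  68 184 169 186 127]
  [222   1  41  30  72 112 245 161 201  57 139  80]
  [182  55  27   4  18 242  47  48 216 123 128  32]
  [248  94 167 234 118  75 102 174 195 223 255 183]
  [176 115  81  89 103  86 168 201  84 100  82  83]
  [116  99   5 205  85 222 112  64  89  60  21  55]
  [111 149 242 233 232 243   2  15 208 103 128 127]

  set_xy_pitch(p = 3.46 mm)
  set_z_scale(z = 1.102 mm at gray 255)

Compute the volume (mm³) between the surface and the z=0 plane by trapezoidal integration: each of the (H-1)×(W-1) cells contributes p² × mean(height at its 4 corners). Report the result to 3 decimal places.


height_mm = gray/255 × 1.102; cell vol = 3.46² × mean(4 corners)
unit = 3.46² × 1.102 / (4×255) = 0.012934 mm³ per gray-sum
row 0: Σ corner-gray over 11 cells = 5321  → 68.8219
row 1: Σ corner-gray over 11 cells = 4718  → 61.0227
row 2: Σ corner-gray over 11 cells = 4102  → 53.0554
row 3: Σ corner-gray over 11 cells = 3734  → 48.2956
row 4: Σ corner-gray over 11 cells = 5053  → 65.3556
row 5: Σ corner-gray over 11 cells = 5974  → 77.2679
row 6: Σ corner-gray over 11 cells = 5965  → 77.1514
row 7: Σ corner-gray over 11 cells = 6265  → 81.0317
row 8: Σ corner-gray over 11 cells = 5576  → 72.1201
row 9: Σ corner-gray over 11 cells = 4450  → 57.5564
row 10: Σ corner-gray over 11 cells = 5735  → 74.1766
row 11: Σ corner-gray over 11 cells = 6182  → 79.9581
row 12: Σ corner-gray over 11 cells = 4572  → 59.1344
row 13: Σ corner-gray over 11 cells = 5443  → 70.3999
Σ rows: total corner-gray = 73090  → 945.3477 mm³

945.348


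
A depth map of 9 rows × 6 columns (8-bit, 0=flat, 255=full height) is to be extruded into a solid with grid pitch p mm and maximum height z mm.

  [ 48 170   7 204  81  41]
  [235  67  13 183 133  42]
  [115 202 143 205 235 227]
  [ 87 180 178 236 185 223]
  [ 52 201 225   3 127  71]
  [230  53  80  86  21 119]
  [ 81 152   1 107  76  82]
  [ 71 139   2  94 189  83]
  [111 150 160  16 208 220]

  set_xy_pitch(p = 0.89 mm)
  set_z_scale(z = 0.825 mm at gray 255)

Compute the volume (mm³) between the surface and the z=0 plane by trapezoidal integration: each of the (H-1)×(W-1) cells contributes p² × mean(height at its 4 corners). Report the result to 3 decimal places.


height_mm = gray/255 × 0.825; cell vol = 0.89² × mean(4 corners)
unit = 0.89² × 0.825 / (4×255) = 0.000640669 mm³ per gray-sum
row 0: Σ corner-gray over 5 cells = 2082  → 1.3339
row 1: Σ corner-gray over 5 cells = 2981  → 1.9098
row 2: Σ corner-gray over 5 cells = 3780  → 2.4217
row 3: Σ corner-gray over 5 cells = 3103  → 1.9880
row 4: Σ corner-gray over 5 cells = 2064  → 1.3223
row 5: Σ corner-gray over 5 cells = 1664  → 1.0661
row 6: Σ corner-gray over 5 cells = 1837  → 1.1769
row 7: Σ corner-gray over 5 cells = 2401  → 1.5382
Σ rows: total corner-gray = 19912  → 12.7570 mm³

12.757


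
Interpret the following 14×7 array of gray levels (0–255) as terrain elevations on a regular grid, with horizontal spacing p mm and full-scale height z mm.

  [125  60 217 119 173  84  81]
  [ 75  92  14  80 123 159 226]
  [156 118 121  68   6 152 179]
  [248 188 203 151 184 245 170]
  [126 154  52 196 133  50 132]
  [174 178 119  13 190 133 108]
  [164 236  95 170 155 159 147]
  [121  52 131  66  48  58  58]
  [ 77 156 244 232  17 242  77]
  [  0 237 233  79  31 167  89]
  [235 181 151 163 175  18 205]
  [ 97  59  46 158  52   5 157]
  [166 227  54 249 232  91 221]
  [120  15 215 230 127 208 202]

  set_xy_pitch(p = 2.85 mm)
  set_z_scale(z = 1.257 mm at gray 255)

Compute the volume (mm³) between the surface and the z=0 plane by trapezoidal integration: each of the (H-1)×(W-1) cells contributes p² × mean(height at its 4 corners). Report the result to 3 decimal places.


414.445

height_mm = gray/255 × 1.257; cell vol = 2.85² × mean(4 corners)
unit = 2.85² × 1.257 / (4×255) = 0.0100098 mm³ per gray-sum
row 0: Σ corner-gray over 6 cells = 2749  → 27.5169
row 1: Σ corner-gray over 6 cells = 2502  → 25.0445
row 2: Σ corner-gray over 6 cells = 3625  → 36.2855
row 3: Σ corner-gray over 6 cells = 3788  → 37.9171
row 4: Σ corner-gray over 6 cells = 2976  → 29.7891
row 5: Σ corner-gray over 6 cells = 3489  → 34.9241
row 6: Σ corner-gray over 6 cells = 2830  → 28.3277
row 7: Σ corner-gray over 6 cells = 2825  → 28.2776
row 8: Σ corner-gray over 6 cells = 3519  → 35.2244
row 9: Σ corner-gray over 6 cells = 3399  → 34.0233
row 10: Σ corner-gray over 6 cells = 2710  → 27.1265
row 11: Σ corner-gray over 6 cells = 2987  → 29.8992
row 12: Σ corner-gray over 6 cells = 4005  → 40.0892
Σ rows: total corner-gray = 41404  → 414.4452 mm³


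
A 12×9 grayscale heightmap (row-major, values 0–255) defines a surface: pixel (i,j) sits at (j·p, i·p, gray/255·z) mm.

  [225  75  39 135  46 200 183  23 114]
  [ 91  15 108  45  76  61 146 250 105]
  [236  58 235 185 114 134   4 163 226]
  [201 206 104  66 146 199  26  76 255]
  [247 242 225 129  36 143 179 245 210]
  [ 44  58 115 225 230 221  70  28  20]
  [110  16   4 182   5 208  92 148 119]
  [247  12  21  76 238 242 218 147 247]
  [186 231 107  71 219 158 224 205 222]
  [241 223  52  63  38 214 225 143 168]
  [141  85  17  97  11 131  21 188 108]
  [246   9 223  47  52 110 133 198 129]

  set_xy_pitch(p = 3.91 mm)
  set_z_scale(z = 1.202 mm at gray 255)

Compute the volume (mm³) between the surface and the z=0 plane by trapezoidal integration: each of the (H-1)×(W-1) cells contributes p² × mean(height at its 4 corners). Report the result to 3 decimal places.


height_mm = gray/255 × 1.202; cell vol = 3.91² × mean(4 corners)
unit = 3.91² × 1.202 / (4×255) = 0.018016 mm³ per gray-sum
row 0: Σ corner-gray over 8 cells = 3339  → 60.1553
row 1: Σ corner-gray over 8 cells = 3846  → 69.2894
row 2: Σ corner-gray over 8 cells = 4350  → 78.3695
row 3: Σ corner-gray over 8 cells = 4957  → 89.3052
row 4: Σ corner-gray over 8 cells = 4813  → 86.7109
row 5: Σ corner-gray over 8 cells = 3497  → 63.0019
row 6: Σ corner-gray over 8 cells = 3941  → 71.0010
row 7: Σ corner-gray over 8 cells = 5240  → 94.4037
row 8: Σ corner-gray over 8 cells = 5163  → 93.0165
row 9: Σ corner-gray over 8 cells = 3674  → 66.1907
row 10: Σ corner-gray over 8 cells = 3268  → 58.8762
Σ rows: total corner-gray = 46088  → 830.3203 mm³

830.320


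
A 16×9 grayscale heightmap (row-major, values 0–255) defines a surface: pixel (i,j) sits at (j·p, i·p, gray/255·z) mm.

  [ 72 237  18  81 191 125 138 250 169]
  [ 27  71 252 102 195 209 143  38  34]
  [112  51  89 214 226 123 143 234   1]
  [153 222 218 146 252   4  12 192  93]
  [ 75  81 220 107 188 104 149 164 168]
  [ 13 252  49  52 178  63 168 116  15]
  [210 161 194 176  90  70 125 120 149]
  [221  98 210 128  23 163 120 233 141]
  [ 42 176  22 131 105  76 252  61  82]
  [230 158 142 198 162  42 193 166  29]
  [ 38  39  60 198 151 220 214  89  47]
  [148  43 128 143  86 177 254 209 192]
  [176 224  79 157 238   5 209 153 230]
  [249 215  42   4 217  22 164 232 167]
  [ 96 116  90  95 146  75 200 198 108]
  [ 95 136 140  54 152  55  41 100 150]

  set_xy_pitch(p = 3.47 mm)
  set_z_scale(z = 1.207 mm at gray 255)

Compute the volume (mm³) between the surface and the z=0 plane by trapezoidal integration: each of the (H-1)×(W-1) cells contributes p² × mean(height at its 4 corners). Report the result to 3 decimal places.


929.993

height_mm = gray/255 × 1.207; cell vol = 3.47² × mean(4 corners)
unit = 3.47² × 1.207 / (4×255) = 0.0142484 mm³ per gray-sum
row 0: Σ corner-gray over 8 cells = 4402  → 62.7214
row 1: Σ corner-gray over 8 cells = 4354  → 62.0375
row 2: Σ corner-gray over 8 cells = 4611  → 65.6994
row 3: Σ corner-gray over 8 cells = 4607  → 65.6424
row 4: Σ corner-gray over 8 cells = 4053  → 57.7488
row 5: Σ corner-gray over 8 cells = 4015  → 57.2073
row 6: Σ corner-gray over 8 cells = 4543  → 64.7305
row 7: Σ corner-gray over 8 cells = 4082  → 58.1620
row 8: Σ corner-gray over 8 cells = 4151  → 59.1451
row 9: Σ corner-gray over 8 cells = 4408  → 62.8069
row 10: Σ corner-gray over 8 cells = 4447  → 63.3626
row 11: Σ corner-gray over 8 cells = 4956  → 70.6151
row 12: Σ corner-gray over 8 cells = 4744  → 67.5944
row 13: Σ corner-gray over 8 cells = 4252  → 60.5842
row 14: Σ corner-gray over 8 cells = 3645  → 51.9354
Σ rows: total corner-gray = 65270  → 929.9930 mm³


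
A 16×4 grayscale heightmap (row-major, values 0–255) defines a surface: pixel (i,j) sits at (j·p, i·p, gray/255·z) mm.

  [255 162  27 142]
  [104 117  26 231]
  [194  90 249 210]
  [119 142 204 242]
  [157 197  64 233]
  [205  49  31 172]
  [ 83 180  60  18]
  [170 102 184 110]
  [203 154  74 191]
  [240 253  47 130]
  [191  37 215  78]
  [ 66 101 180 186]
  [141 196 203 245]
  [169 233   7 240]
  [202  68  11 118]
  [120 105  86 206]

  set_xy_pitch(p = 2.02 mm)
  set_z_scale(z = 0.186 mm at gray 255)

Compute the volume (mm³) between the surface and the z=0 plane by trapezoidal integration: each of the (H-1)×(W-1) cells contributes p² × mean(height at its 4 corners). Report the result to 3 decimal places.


height_mm = gray/255 × 0.186; cell vol = 2.02² × mean(4 corners)
unit = 2.02² × 0.186 / (4×255) = 0.000744073 mm³ per gray-sum
row 0: Σ corner-gray over 3 cells = 1396  → 1.0387
row 1: Σ corner-gray over 3 cells = 1703  → 1.2672
row 2: Σ corner-gray over 3 cells = 2135  → 1.5886
row 3: Σ corner-gray over 3 cells = 1965  → 1.4621
row 4: Σ corner-gray over 3 cells = 1449  → 1.0782
row 5: Σ corner-gray over 3 cells = 1118  → 0.8319
row 6: Σ corner-gray over 3 cells = 1433  → 1.0663
row 7: Σ corner-gray over 3 cells = 1702  → 1.2664
row 8: Σ corner-gray over 3 cells = 1820  → 1.3542
row 9: Σ corner-gray over 3 cells = 1743  → 1.2969
row 10: Σ corner-gray over 3 cells = 1587  → 1.1808
row 11: Σ corner-gray over 3 cells = 1998  → 1.4867
row 12: Σ corner-gray over 3 cells = 2073  → 1.5425
row 13: Σ corner-gray over 3 cells = 1367  → 1.0171
row 14: Σ corner-gray over 3 cells = 1186  → 0.8825
Σ rows: total corner-gray = 24675  → 18.3600 mm³

18.360


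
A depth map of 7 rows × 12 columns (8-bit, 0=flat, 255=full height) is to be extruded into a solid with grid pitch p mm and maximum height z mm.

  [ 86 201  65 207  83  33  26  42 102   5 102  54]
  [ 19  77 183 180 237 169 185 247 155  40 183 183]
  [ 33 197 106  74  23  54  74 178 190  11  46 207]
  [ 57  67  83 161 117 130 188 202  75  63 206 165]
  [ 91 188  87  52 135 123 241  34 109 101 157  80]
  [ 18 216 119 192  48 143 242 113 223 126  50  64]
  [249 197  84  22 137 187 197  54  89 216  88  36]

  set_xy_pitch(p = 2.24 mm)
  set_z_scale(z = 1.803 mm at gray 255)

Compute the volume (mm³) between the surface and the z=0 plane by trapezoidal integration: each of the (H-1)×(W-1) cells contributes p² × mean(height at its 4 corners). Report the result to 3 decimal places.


height_mm = gray/255 × 1.803; cell vol = 2.24² × mean(4 corners)
unit = 2.24² × 1.803 / (4×255) = 0.00886935 mm³ per gray-sum
row 0: Σ corner-gray over 11 cells = 5386  → 47.7703
row 1: Σ corner-gray over 11 cells = 5660  → 50.2005
row 2: Σ corner-gray over 11 cells = 4952  → 43.9210
row 3: Σ corner-gray over 11 cells = 5431  → 48.1694
row 4: Σ corner-gray over 11 cells = 5651  → 50.1207
row 5: Σ corner-gray over 11 cells = 5853  → 51.9123
Σ rows: total corner-gray = 32933  → 292.0942 mm³

292.094


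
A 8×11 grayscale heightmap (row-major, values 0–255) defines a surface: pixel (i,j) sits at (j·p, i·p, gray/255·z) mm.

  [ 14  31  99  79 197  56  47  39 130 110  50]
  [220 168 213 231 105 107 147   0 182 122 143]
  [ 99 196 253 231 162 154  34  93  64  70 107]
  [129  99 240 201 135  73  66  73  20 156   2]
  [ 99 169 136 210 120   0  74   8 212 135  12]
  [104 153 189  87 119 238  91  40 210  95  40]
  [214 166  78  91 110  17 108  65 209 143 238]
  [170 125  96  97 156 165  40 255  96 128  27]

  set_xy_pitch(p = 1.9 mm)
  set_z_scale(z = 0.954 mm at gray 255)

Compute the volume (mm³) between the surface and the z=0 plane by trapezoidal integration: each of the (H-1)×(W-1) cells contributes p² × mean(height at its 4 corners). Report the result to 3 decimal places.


116.280

height_mm = gray/255 × 0.954; cell vol = 1.9² × mean(4 corners)
unit = 1.9² × 0.954 / (4×255) = 0.00337641 mm³ per gray-sum
row 0: Σ corner-gray over 10 cells = 4553  → 15.3728
row 1: Σ corner-gray over 10 cells = 5633  → 19.0193
row 2: Σ corner-gray over 10 cells = 4977  → 16.8044
row 3: Σ corner-gray over 10 cells = 4496  → 15.1803
row 4: Σ corner-gray over 10 cells = 4827  → 16.2979
row 5: Σ corner-gray over 10 cells = 5014  → 16.9293
row 6: Σ corner-gray over 10 cells = 4939  → 16.6761
Σ rows: total corner-gray = 34439  → 116.2802 mm³


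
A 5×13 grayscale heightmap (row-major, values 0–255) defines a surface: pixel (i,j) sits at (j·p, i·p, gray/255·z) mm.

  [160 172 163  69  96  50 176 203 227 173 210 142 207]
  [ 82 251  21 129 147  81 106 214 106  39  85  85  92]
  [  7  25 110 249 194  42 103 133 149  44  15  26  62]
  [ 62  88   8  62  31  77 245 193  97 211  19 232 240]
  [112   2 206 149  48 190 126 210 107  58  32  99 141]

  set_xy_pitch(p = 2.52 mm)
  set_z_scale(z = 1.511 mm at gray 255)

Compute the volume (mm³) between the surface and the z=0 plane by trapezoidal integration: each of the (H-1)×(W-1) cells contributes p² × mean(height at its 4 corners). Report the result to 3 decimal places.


height_mm = gray/255 × 1.511; cell vol = 2.52² × mean(4 corners)
unit = 2.52² × 1.511 / (4×255) = 0.00940731 mm³ per gray-sum
row 0: Σ corner-gray over 12 cells = 6431  → 60.4984
row 1: Σ corner-gray over 12 cells = 4951  → 46.5756
row 2: Σ corner-gray over 12 cells = 5077  → 47.7609
row 3: Σ corner-gray over 12 cells = 5535  → 52.0695
Σ rows: total corner-gray = 21994  → 206.9043 mm³

206.904


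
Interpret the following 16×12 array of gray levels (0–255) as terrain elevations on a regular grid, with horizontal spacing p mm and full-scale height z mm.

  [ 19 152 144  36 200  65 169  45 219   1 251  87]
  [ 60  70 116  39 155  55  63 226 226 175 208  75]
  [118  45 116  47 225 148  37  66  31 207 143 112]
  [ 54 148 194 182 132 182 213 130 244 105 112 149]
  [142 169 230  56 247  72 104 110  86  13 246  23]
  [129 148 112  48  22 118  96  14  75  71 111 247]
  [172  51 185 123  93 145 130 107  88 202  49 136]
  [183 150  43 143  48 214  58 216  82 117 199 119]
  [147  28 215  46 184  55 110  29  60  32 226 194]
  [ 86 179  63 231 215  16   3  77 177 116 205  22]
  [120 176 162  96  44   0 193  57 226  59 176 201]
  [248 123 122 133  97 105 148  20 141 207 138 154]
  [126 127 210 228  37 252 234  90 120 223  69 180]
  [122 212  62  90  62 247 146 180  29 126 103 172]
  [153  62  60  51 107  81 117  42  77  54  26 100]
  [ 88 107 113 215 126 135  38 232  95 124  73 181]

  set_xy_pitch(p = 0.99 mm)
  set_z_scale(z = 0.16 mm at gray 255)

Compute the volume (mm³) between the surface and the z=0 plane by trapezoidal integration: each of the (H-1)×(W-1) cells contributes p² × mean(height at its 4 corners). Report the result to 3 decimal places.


12.349

height_mm = gray/255 × 0.16; cell vol = 0.99² × mean(4 corners)
unit = 0.99² × 0.16 / (4×255) = 0.000153741 mm³ per gray-sum
row 0: Σ corner-gray over 11 cells = 5471  → 0.8411
row 1: Σ corner-gray over 11 cells = 5161  → 0.7935
row 2: Σ corner-gray over 11 cells = 5847  → 0.8989
row 3: Σ corner-gray over 11 cells = 6318  → 0.9713
row 4: Σ corner-gray over 11 cells = 4837  → 0.7436
row 5: Σ corner-gray over 11 cells = 4660  → 0.7164
row 6: Σ corner-gray over 11 cells = 5496  → 0.8450
row 7: Σ corner-gray over 11 cells = 5153  → 0.7922
row 8: Σ corner-gray over 11 cells = 4983  → 0.7661
row 9: Σ corner-gray over 11 cells = 5371  → 0.8257
row 10: Σ corner-gray over 11 cells = 5569  → 0.8562
row 11: Σ corner-gray over 11 cells = 6356  → 0.9772
row 12: Σ corner-gray over 11 cells = 6294  → 0.9676
row 13: Σ corner-gray over 11 cells = 4415  → 0.6788
row 14: Σ corner-gray over 11 cells = 4392  → 0.6752
Σ rows: total corner-gray = 80323  → 12.3490 mm³


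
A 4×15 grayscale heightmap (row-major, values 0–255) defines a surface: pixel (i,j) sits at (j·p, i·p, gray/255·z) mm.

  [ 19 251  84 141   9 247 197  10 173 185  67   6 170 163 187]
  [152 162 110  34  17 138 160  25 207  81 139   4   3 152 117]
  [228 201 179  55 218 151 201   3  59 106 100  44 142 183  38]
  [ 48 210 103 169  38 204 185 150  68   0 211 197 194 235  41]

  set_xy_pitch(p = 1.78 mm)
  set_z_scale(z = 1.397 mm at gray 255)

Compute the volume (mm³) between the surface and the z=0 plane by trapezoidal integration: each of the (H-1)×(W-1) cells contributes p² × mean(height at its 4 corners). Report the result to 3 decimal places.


87.636

height_mm = gray/255 × 1.397; cell vol = 1.78² × mean(4 corners)
unit = 1.78² × 1.397 / (4×255) = 0.00433947 mm³ per gray-sum
row 0: Σ corner-gray over 14 cells = 6345  → 27.5339
row 1: Σ corner-gray over 14 cells = 6283  → 27.2649
row 2: Σ corner-gray over 14 cells = 7567  → 32.8367
Σ rows: total corner-gray = 20195  → 87.6355 mm³


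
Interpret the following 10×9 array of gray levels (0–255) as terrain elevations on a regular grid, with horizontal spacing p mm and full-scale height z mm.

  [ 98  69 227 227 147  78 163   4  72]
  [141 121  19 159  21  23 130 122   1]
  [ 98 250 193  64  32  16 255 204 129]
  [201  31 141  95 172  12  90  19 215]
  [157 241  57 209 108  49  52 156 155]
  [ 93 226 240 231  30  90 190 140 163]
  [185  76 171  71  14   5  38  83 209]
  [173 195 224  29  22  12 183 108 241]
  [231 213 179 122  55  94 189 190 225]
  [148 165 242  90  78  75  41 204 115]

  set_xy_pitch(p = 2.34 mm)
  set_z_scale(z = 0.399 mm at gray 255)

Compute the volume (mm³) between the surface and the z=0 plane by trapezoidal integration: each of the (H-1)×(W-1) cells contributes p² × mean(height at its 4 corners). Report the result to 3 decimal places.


75.248

height_mm = gray/255 × 0.399; cell vol = 2.34² × mean(4 corners)
unit = 2.34² × 0.399 / (4×255) = 0.00214193 mm³ per gray-sum
row 0: Σ corner-gray over 8 cells = 3332  → 7.1369
row 1: Σ corner-gray over 8 cells = 3587  → 7.6831
row 2: Σ corner-gray over 8 cells = 3791  → 8.1200
row 3: Σ corner-gray over 8 cells = 3592  → 7.6938
row 4: Σ corner-gray over 8 cells = 4606  → 9.8657
row 5: Σ corner-gray over 8 cells = 3860  → 8.2678
row 6: Σ corner-gray over 8 cells = 3270  → 7.0041
row 7: Σ corner-gray over 8 cells = 4500  → 9.6387
row 8: Σ corner-gray over 8 cells = 4593  → 9.8379
Σ rows: total corner-gray = 35131  → 75.2480 mm³


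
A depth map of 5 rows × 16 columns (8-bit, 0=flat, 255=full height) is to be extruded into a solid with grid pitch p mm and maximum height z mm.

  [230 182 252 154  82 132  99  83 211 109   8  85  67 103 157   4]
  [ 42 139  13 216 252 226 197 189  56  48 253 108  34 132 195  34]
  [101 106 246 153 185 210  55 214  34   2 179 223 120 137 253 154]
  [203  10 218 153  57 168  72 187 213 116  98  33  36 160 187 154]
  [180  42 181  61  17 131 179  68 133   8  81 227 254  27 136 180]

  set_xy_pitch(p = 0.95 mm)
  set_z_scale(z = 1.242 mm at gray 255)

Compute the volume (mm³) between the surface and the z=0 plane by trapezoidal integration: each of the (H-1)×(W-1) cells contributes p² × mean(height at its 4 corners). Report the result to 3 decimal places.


height_mm = gray/255 × 1.242; cell vol = 0.95² × mean(4 corners)
unit = 0.95² × 1.242 / (4×255) = 0.00109893 mm³ per gray-sum
row 0: Σ corner-gray over 15 cells = 7874  → 8.6529
row 1: Σ corner-gray over 15 cells = 8681  → 9.5398
row 2: Σ corner-gray over 15 cells = 8262  → 9.0793
row 3: Σ corner-gray over 15 cells = 7223  → 7.9375
Σ rows: total corner-gray = 32040  → 35.2096 mm³

35.210


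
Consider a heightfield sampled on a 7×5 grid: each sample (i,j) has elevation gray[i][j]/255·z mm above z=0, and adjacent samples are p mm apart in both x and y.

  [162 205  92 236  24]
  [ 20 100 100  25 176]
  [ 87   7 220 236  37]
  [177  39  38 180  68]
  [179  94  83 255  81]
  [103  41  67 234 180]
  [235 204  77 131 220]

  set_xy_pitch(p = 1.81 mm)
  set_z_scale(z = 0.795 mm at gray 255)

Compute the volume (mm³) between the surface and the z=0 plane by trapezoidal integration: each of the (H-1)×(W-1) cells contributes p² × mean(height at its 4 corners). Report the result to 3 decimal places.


29.679

height_mm = gray/255 × 0.795; cell vol = 1.81² × mean(4 corners)
unit = 1.81² × 0.795 / (4×255) = 0.00255343 mm³ per gray-sum
row 0: Σ corner-gray over 4 cells = 1898  → 4.8464
row 1: Σ corner-gray over 4 cells = 1696  → 4.3306
row 2: Σ corner-gray over 4 cells = 1809  → 4.6192
row 3: Σ corner-gray over 4 cells = 1883  → 4.8081
row 4: Σ corner-gray over 4 cells = 2091  → 5.3392
row 5: Σ corner-gray over 4 cells = 2246  → 5.7350
Σ rows: total corner-gray = 11623  → 29.6785 mm³


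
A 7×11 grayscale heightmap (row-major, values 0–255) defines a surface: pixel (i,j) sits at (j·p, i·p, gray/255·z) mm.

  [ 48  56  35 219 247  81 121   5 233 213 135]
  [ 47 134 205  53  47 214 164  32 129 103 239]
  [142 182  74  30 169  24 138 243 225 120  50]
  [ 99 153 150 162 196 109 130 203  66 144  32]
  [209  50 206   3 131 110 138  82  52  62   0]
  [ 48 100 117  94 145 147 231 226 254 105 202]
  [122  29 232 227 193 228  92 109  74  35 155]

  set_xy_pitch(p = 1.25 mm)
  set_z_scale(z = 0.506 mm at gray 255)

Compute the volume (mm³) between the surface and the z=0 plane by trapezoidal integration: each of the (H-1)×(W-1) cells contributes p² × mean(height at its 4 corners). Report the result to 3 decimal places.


23.922

height_mm = gray/255 × 0.506; cell vol = 1.25² × mean(4 corners)
unit = 1.25² × 0.506 / (4×255) = 0.000775123 mm³ per gray-sum
row 0: Σ corner-gray over 10 cells = 5051  → 3.9151
row 1: Σ corner-gray over 10 cells = 5050  → 3.9144
row 2: Σ corner-gray over 10 cells = 5359  → 4.1539
row 3: Σ corner-gray over 10 cells = 4634  → 3.5919
row 4: Σ corner-gray over 10 cells = 4965  → 3.8485
row 5: Σ corner-gray over 10 cells = 5803  → 4.4980
Σ rows: total corner-gray = 30862  → 23.9218 mm³


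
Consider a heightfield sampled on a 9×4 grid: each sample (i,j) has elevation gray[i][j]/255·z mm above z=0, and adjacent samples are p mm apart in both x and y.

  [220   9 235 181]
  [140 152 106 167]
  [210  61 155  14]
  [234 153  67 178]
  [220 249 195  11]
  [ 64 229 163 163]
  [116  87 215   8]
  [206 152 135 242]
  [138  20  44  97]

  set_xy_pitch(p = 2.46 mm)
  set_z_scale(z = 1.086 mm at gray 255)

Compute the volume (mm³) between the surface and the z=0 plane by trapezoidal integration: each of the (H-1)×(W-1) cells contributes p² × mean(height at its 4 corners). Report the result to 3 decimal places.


height_mm = gray/255 × 1.086; cell vol = 2.46² × mean(4 corners)
unit = 2.46² × 1.086 / (4×255) = 0.00644317 mm³ per gray-sum
row 0: Σ corner-gray over 3 cells = 1712  → 11.0307
row 1: Σ corner-gray over 3 cells = 1479  → 9.5295
row 2: Σ corner-gray over 3 cells = 1508  → 9.7163
row 3: Σ corner-gray over 3 cells = 1971  → 12.6995
row 4: Σ corner-gray over 3 cells = 2130  → 13.7240
row 5: Σ corner-gray over 3 cells = 1739  → 11.2047
row 6: Σ corner-gray over 3 cells = 1750  → 11.2756
row 7: Σ corner-gray over 3 cells = 1385  → 8.9238
Σ rows: total corner-gray = 13674  → 88.1040 mm³

88.104


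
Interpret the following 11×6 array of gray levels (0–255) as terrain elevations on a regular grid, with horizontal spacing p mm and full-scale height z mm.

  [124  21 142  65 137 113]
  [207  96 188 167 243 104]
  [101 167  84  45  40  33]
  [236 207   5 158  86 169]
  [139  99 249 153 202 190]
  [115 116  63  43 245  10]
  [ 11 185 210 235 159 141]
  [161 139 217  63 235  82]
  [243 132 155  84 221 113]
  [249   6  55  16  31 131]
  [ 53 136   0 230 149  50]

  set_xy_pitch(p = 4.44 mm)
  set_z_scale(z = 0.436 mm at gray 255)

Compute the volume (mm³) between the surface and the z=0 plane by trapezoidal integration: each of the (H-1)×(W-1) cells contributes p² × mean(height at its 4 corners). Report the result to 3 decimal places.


height_mm = gray/255 × 0.436; cell vol = 4.44² × mean(4 corners)
unit = 4.44² × 0.436 / (4×255) = 0.0084266 mm³ per gray-sum
row 0: Σ corner-gray over 5 cells = 2666  → 22.4653
row 1: Σ corner-gray over 5 cells = 2505  → 21.1086
row 2: Σ corner-gray over 5 cells = 2123  → 17.8897
row 3: Σ corner-gray over 5 cells = 3052  → 25.7180
row 4: Σ corner-gray over 5 cells = 2794  → 23.5439
row 5: Σ corner-gray over 5 cells = 2789  → 23.5018
row 6: Σ corner-gray over 5 cells = 3281  → 27.6477
row 7: Σ corner-gray over 5 cells = 3091  → 26.0466
row 8: Σ corner-gray over 5 cells = 2136  → 17.9992
row 9: Σ corner-gray over 5 cells = 1729  → 14.5696
Σ rows: total corner-gray = 26166  → 220.4904 mm³

220.490


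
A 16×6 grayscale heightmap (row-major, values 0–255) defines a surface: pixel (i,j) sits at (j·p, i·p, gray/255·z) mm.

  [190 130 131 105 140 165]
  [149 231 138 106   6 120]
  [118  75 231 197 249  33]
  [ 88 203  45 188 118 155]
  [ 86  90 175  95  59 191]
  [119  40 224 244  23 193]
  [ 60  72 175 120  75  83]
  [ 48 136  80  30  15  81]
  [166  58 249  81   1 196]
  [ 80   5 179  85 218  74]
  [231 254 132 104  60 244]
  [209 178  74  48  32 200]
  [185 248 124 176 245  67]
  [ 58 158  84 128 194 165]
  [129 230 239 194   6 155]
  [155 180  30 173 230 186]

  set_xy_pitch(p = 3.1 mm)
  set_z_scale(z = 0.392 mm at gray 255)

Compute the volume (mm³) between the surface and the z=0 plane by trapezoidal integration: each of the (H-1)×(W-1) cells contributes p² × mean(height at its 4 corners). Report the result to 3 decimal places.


144.761

height_mm = gray/255 × 0.392; cell vol = 3.1² × mean(4 corners)
unit = 3.1² × 0.392 / (4×255) = 0.00369325 mm³ per gray-sum
row 0: Σ corner-gray over 5 cells = 2598  → 9.5951
row 1: Σ corner-gray over 5 cells = 2886  → 10.6587
row 2: Σ corner-gray over 5 cells = 3006  → 11.1019
row 3: Σ corner-gray over 5 cells = 2466  → 9.1076
row 4: Σ corner-gray over 5 cells = 2489  → 9.1925
row 5: Σ corner-gray over 5 cells = 2401  → 8.8675
row 6: Σ corner-gray over 5 cells = 1678  → 6.1973
row 7: Σ corner-gray over 5 cells = 1791  → 6.6146
row 8: Σ corner-gray over 5 cells = 2268  → 8.3763
row 9: Σ corner-gray over 5 cells = 2703  → 9.9829
row 10: Σ corner-gray over 5 cells = 2648  → 9.7797
row 11: Σ corner-gray over 5 cells = 2911  → 10.7511
row 12: Σ corner-gray over 5 cells = 3189  → 11.7778
row 13: Σ corner-gray over 5 cells = 2973  → 10.9800
row 14: Σ corner-gray over 5 cells = 3189  → 11.7778
Σ rows: total corner-gray = 39196  → 144.7608 mm³


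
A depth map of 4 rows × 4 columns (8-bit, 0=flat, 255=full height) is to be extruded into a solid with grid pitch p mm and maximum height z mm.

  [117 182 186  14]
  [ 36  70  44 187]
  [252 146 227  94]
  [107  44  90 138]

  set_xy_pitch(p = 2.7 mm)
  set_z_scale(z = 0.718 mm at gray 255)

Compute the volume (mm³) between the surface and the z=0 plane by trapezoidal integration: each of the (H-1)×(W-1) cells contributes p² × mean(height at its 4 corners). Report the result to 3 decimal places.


22.918

height_mm = gray/255 × 0.718; cell vol = 2.7² × mean(4 corners)
unit = 2.7² × 0.718 / (4×255) = 0.00513159 mm³ per gray-sum
row 0: Σ corner-gray over 3 cells = 1318  → 6.7634
row 1: Σ corner-gray over 3 cells = 1543  → 7.9180
row 2: Σ corner-gray over 3 cells = 1605  → 8.2362
Σ rows: total corner-gray = 4466  → 22.9177 mm³


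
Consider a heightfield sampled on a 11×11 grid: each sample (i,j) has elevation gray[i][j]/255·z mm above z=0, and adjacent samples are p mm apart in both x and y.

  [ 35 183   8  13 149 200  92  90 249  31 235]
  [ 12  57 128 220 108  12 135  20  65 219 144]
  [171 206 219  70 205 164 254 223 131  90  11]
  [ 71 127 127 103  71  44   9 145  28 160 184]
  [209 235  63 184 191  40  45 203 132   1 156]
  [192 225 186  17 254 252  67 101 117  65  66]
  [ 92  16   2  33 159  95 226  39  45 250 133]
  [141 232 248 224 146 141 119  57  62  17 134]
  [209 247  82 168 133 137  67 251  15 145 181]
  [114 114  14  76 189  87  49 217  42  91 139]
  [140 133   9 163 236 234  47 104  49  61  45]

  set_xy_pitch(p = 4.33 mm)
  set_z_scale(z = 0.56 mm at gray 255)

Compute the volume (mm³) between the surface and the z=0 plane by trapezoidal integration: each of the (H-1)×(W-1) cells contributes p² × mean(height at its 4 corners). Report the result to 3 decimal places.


505.278

height_mm = gray/255 × 0.56; cell vol = 4.33² × mean(4 corners)
unit = 4.33² × 0.56 / (4×255) = 0.0102935 mm³ per gray-sum
row 0: Σ corner-gray over 10 cells = 4384  → 45.1268
row 1: Σ corner-gray over 10 cells = 5390  → 55.4820
row 2: Σ corner-gray over 10 cells = 5189  → 53.4130
row 3: Σ corner-gray over 10 cells = 4436  → 45.6620
row 4: Σ corner-gray over 10 cells = 5379  → 55.3688
row 5: Σ corner-gray over 10 cells = 4781  → 49.2133
row 6: Σ corner-gray over 10 cells = 4722  → 48.6060
row 7: Σ corner-gray over 10 cells = 5647  → 58.1275
row 8: Σ corner-gray over 10 cells = 4891  → 50.3456
row 9: Σ corner-gray over 10 cells = 4268  → 43.9327
Σ rows: total corner-gray = 49087  → 505.2777 mm³


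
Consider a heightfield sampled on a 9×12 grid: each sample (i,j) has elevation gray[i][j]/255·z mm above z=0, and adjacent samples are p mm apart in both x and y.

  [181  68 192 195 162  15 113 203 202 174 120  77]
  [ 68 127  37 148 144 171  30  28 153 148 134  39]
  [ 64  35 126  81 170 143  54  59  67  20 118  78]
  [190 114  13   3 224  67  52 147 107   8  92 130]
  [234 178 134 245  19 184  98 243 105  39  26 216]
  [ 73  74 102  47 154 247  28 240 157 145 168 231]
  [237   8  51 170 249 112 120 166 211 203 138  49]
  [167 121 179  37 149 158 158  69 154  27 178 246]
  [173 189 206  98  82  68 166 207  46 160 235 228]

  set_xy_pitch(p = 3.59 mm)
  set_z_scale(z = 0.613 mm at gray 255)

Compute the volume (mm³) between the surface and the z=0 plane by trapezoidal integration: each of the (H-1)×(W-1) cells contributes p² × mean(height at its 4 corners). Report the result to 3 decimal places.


332.661

height_mm = gray/255 × 0.613; cell vol = 3.59² × mean(4 corners)
unit = 3.59² × 0.613 / (4×255) = 0.0077455 mm³ per gray-sum
row 0: Σ corner-gray over 11 cells = 5493  → 42.5460
row 1: Σ corner-gray over 11 cells = 4235  → 32.8022
row 2: Σ corner-gray over 11 cells = 3862  → 29.9131
row 3: Σ corner-gray over 11 cells = 4966  → 38.4641
row 4: Σ corner-gray over 11 cells = 6020  → 46.6279
row 5: Σ corner-gray over 11 cells = 6170  → 47.7897
row 6: Σ corner-gray over 11 cells = 6015  → 46.5892
row 7: Σ corner-gray over 11 cells = 6188  → 47.9291
Σ rows: total corner-gray = 42949  → 332.6613 mm³


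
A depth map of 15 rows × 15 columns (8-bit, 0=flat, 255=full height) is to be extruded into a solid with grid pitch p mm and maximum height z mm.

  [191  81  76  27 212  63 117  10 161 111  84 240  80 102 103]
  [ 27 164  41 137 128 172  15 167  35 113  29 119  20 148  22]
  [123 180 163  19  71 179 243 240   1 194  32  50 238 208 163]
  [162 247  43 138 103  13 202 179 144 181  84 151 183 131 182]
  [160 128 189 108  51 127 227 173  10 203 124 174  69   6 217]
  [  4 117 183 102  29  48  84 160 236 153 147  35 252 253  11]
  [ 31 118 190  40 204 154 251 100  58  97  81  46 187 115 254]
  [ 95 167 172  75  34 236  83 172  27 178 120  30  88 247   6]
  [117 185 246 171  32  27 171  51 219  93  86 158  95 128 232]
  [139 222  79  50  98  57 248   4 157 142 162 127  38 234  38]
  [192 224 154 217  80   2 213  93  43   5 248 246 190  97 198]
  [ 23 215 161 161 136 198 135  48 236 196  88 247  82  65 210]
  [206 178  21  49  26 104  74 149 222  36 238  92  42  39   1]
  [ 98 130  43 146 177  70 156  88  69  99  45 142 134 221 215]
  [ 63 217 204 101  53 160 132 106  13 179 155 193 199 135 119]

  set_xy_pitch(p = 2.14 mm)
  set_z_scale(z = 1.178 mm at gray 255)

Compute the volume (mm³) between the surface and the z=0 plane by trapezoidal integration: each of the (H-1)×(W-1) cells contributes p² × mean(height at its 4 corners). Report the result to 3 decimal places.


522.563

height_mm = gray/255 × 1.178; cell vol = 2.14² × mean(4 corners)
unit = 2.14² × 1.178 / (4×255) = 0.00528899 mm³ per gray-sum
row 0: Σ corner-gray over 14 cells = 5647  → 29.8669
row 1: Σ corner-gray over 14 cells = 6547  → 34.6270
row 2: Σ corner-gray over 14 cells = 7864  → 41.5926
row 3: Σ corner-gray over 14 cells = 7497  → 39.6516
row 4: Σ corner-gray over 14 cells = 7168  → 37.9115
row 5: Σ corner-gray over 14 cells = 7180  → 37.9749
row 6: Σ corner-gray over 14 cells = 6926  → 36.6315
row 7: Σ corner-gray over 14 cells = 7032  → 37.1922
row 8: Σ corner-gray over 14 cells = 7086  → 37.4778
row 9: Σ corner-gray over 14 cells = 7427  → 39.2813
row 10: Σ corner-gray over 14 cells = 8183  → 43.2798
row 11: Σ corner-gray over 14 cells = 6916  → 36.5786
row 12: Σ corner-gray over 14 cells = 6100  → 32.2628
row 13: Σ corner-gray over 14 cells = 7229  → 38.2341
Σ rows: total corner-gray = 98802  → 522.5627 mm³


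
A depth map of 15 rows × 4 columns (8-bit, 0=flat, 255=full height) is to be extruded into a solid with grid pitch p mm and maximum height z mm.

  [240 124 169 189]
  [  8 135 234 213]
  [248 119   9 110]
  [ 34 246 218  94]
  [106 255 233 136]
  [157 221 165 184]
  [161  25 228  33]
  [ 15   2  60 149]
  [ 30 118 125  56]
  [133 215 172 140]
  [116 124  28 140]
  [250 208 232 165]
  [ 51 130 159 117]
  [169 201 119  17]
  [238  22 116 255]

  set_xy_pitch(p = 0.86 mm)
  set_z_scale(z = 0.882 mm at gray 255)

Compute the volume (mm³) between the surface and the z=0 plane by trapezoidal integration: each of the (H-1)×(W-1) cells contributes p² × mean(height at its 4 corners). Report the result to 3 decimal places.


15.203

height_mm = gray/255 × 0.882; cell vol = 0.86² × mean(4 corners)
unit = 0.86² × 0.882 / (4×255) = 0.000639536 mm³ per gray-sum
row 0: Σ corner-gray over 3 cells = 1974  → 1.2624
row 1: Σ corner-gray over 3 cells = 1573  → 1.0060
row 2: Σ corner-gray over 3 cells = 1670  → 1.0680
row 3: Σ corner-gray over 3 cells = 2274  → 1.4543
row 4: Σ corner-gray over 3 cells = 2331  → 1.4908
row 5: Σ corner-gray over 3 cells = 1813  → 1.1595
row 6: Σ corner-gray over 3 cells = 988  → 0.6319
row 7: Σ corner-gray over 3 cells = 860  → 0.5500
row 8: Σ corner-gray over 3 cells = 1619  → 1.0354
row 9: Σ corner-gray over 3 cells = 1607  → 1.0277
row 10: Σ corner-gray over 3 cells = 1855  → 1.1863
row 11: Σ corner-gray over 3 cells = 2041  → 1.3053
row 12: Σ corner-gray over 3 cells = 1572  → 1.0054
row 13: Σ corner-gray over 3 cells = 1595  → 1.0201
Σ rows: total corner-gray = 23772  → 15.2031 mm³
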